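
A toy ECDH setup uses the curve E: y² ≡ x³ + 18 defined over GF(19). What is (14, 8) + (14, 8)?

(8, 13)

tangent at (14, 8): λ = (3·14² + 0)/(2·8) ≡ 18/16. 16⁻¹ ≡ 6 (mod 19), so λ ≡ 18·6 ≡ 13.
  x = λ² - 14 - 14 = 169 - 28 ≡ 8; y = λ·(14 - 8) - 8 ≡ 13. → (8, 13)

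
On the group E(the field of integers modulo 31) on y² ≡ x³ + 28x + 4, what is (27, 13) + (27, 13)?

(27, 18)

tangent at (27, 13): λ = (3·27² + 28)/(2·13) ≡ 14/26. 26⁻¹ ≡ 6 (mod 31), so λ ≡ 14·6 ≡ 22.
  x = λ² - 27 - 27 = 484 - 54 ≡ 27; y = λ·(27 - 27) - 13 ≡ 18. → (27, 18)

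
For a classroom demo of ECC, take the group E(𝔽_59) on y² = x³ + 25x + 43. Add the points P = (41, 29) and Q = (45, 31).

(47, 27)

(41, 29) + (45, 31). λ = (31 - 29)/(45 - 41) ≡ 2/4 mod 59. 4⁻¹ ≡ 15 (mod 59), so λ ≡ 30.
  x = λ² - 41 - 45 = 900 - 86 ≡ 47; y = λ·(41 - 47) - 29 ≡ 27. → (47, 27)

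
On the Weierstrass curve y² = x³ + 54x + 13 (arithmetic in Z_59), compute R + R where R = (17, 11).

tangent at (17, 11): λ = (3·17² + 54)/(2·11) ≡ 36/22. 22⁻¹ ≡ 51 (mod 59), so λ ≡ 36·51 ≡ 7.
  x = λ² - 17 - 17 = 49 - 34 ≡ 15; y = λ·(17 - 15) - 11 ≡ 3. → (15, 3)

(15, 3)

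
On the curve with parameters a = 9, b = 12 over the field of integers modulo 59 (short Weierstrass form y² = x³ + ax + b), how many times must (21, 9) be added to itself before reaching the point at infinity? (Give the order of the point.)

2P: tangent at (21, 9): λ = (3·21² + 9)/(2·9) ≡ 34/18. 18⁻¹ ≡ 23 (mod 59), so λ ≡ 34·23 ≡ 15.
  x = λ² - 21 - 21 = 225 - 42 ≡ 6; y = λ·(21 - 6) - 9 ≡ 39. → (6, 39)
3P: (6, 39) + (21, 9). λ = (9 - 39)/(21 - 6) ≡ 29/15 mod 59. 15⁻¹ ≡ 4 (mod 59) since 15·4 = 60 ≡ 1, so λ ≡ 57.
  x = λ² - 6 - 21 = 3249 - 27 ≡ 36; y = λ·(6 - 36) - 39 ≡ 21. → (36, 21)
4P: (36, 21) + (21, 9). λ = (9 - 21)/(21 - 36) ≡ 47/44 mod 59. 44⁻¹ ≡ 55 (mod 59), so λ ≡ 48.
  x = λ² - 36 - 21 = 2304 - 57 ≡ 5; y = λ·(36 - 5) - 21 ≡ 51. → (5, 51)
5P: (5, 51) + (21, 9). λ = (9 - 51)/(21 - 5) ≡ 17/16 mod 59. 16⁻¹ ≡ 48 (mod 59), so λ ≡ 49.
  x = λ² - 5 - 21 = 2401 - 26 ≡ 15; y = λ·(5 - 15) - 51 ≡ 49. → (15, 49)
6P: (15, 49) + (21, 9). λ = (9 - 49)/(21 - 15) ≡ 19/6 mod 59. 6⁻¹ ≡ 10 (mod 59) since 6·10 = 60 ≡ 1, so λ ≡ 13.
  x = λ² - 15 - 21 = 169 - 36 ≡ 15; y = λ·(15 - 15) - 49 ≡ 10. → (15, 10)
7P: (15, 10) + (21, 9). λ = (9 - 10)/(21 - 15) ≡ 58/6 mod 59. 6⁻¹ ≡ 10 (mod 59), so λ ≡ 49.
  x = λ² - 15 - 21 = 2401 - 36 ≡ 5; y = λ·(15 - 5) - 10 ≡ 8. → (5, 8)
8P: (5, 8) + (21, 9). λ = (9 - 8)/(21 - 5) ≡ 1/16 mod 59. 16⁻¹ ≡ 48 (mod 59), so λ ≡ 48.
  x = λ² - 5 - 21 = 2304 - 26 ≡ 36; y = λ·(5 - 36) - 8 ≡ 38. → (36, 38)
9P: (36, 38) + (21, 9). λ = (9 - 38)/(21 - 36) ≡ 30/44 mod 59. 44⁻¹ ≡ 55 (mod 59) since 44·55 = 2420 ≡ 1, so λ ≡ 57.
  x = λ² - 36 - 21 = 3249 - 57 ≡ 6; y = λ·(36 - 6) - 38 ≡ 20. → (6, 20)
10P: (6, 20) + (21, 9). λ = (9 - 20)/(21 - 6) ≡ 48/15 mod 59. 15⁻¹ ≡ 4 (mod 59) since 15·4 = 60 ≡ 1, so λ ≡ 15.
  x = λ² - 6 - 21 = 225 - 27 ≡ 21; y = λ·(6 - 21) - 20 ≡ 50. → (21, 50)
11P: (21, 50) + (21, 9): same x and y₁ ≡ -y₂, so the sum is the point at infinity.
11P = the point at infinity, so the order is 11.

11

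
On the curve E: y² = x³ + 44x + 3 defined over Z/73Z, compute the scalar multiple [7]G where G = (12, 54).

(27, 19)

Repeated addition: build up to 7G.
2G: tangent at (12, 54): λ = (3·12² + 44)/(2·54) ≡ 38/35. 35⁻¹ ≡ 48 (mod 73) since 35·48 = 1680 ≡ 1, so λ ≡ 38·48 ≡ 72.
  x = λ² - 12 - 12 = 5184 - 24 ≡ 50; y = λ·(12 - 50) - 54 ≡ 57. → (50, 57)
3G: (50, 57) + (12, 54). λ = (54 - 57)/(12 - 50) ≡ 70/35 mod 73. 35⁻¹ ≡ 48 (mod 73) since 35·48 = 1680 ≡ 1, so λ ≡ 2.
  x = λ² - 50 - 12 = 4 - 62 ≡ 15; y = λ·(50 - 15) - 57 ≡ 13. → (15, 13)
4G: (15, 13) + (12, 54). λ = (54 - 13)/(12 - 15) ≡ 41/70 mod 73. 70⁻¹ ≡ 24 (mod 73), so λ ≡ 35.
  x = λ² - 15 - 12 = 1225 - 27 ≡ 30; y = λ·(15 - 30) - 13 ≡ 46. → (30, 46)
5G: (30, 46) + (12, 54). λ = (54 - 46)/(12 - 30) ≡ 8/55 mod 73. 55⁻¹ ≡ 4 (mod 73), so λ ≡ 32.
  x = λ² - 30 - 12 = 1024 - 42 ≡ 33; y = λ·(30 - 33) - 46 ≡ 4. → (33, 4)
6G: (33, 4) + (12, 54). λ = (54 - 4)/(12 - 33) ≡ 50/52 mod 73. 52⁻¹ ≡ 66 (mod 73), so λ ≡ 15.
  x = λ² - 33 - 12 = 225 - 45 ≡ 34; y = λ·(33 - 34) - 4 ≡ 54. → (34, 54)
7G: (34, 54) + (12, 54). λ = (54 - 54)/(12 - 34) ≡ 0/51 mod 73. 51⁻¹ ≡ 63 (mod 73), so λ ≡ 0.
  x = λ² - 34 - 12 = 0 - 46 ≡ 27; y = λ·(34 - 27) - 54 ≡ 19. → (27, 19)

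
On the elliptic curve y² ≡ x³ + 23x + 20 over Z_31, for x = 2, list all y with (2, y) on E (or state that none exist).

x³ + 23x + 20 = 74 ≡ 12 (mod 31).
12 is a non-residue mod 31; no y exists.

none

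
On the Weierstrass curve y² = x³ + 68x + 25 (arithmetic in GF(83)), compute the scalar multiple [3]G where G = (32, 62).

(46, 15)

Repeated addition: build up to 3G.
2G: tangent at (32, 62): λ = (3·32² + 68)/(2·62) ≡ 69/41. 41⁻¹ ≡ 81 (mod 83) since 41·81 = 3321 ≡ 1, so λ ≡ 69·81 ≡ 28.
  x = λ² - 32 - 32 = 784 - 64 ≡ 56; y = λ·(32 - 56) - 62 ≡ 13. → (56, 13)
3G: (56, 13) + (32, 62). λ = (62 - 13)/(32 - 56) ≡ 49/59 mod 83. 59⁻¹ ≡ 38 (mod 83), so λ ≡ 36.
  x = λ² - 56 - 32 = 1296 - 88 ≡ 46; y = λ·(56 - 46) - 13 ≡ 15. → (46, 15)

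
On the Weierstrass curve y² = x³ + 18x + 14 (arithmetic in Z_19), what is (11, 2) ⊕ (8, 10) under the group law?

(11, 2) + (8, 10). λ = (10 - 2)/(8 - 11) ≡ 8/16 mod 19. 16⁻¹ ≡ 6 (mod 19) since 16·6 = 96 ≡ 1, so λ ≡ 10.
  x = λ² - 11 - 8 = 100 - 19 ≡ 5; y = λ·(11 - 5) - 2 ≡ 1. → (5, 1)

(5, 1)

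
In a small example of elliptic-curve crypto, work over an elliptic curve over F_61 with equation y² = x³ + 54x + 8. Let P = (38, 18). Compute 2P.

(24, 0)

tangent at (38, 18): λ = (3·38² + 54)/(2·18) ≡ 55/36. 36⁻¹ ≡ 39 (mod 61), so λ ≡ 55·39 ≡ 10.
  x = λ² - 38 - 38 = 100 - 76 ≡ 24; y = λ·(38 - 24) - 18 ≡ 0. → (24, 0)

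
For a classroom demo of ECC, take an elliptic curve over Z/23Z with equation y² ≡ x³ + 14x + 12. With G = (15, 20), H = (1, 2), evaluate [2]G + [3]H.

First 2G:
Repeated addition: build up to 2G.
2G: tangent at (15, 20): λ = (3·15² + 14)/(2·20) ≡ 22/17. 17⁻¹ ≡ 19 (mod 23), so λ ≡ 22·19 ≡ 4.
  x = λ² - 15 - 15 = 16 - 30 ≡ 9; y = λ·(15 - 9) - 20 ≡ 4. → (9, 4)
2G = (9, 4).
Next 3H:
Repeated addition: build up to 3H.
2H: tangent at (1, 2): λ = (3·1² + 14)/(2·2) ≡ 17/4. 4⁻¹ ≡ 6 (mod 23), so λ ≡ 17·6 ≡ 10.
  x = λ² - 1 - 1 = 100 - 2 ≡ 6; y = λ·(1 - 6) - 2 ≡ 17. → (6, 17)
3H: (6, 17) + (1, 2). λ = (2 - 17)/(1 - 6) ≡ 8/18 mod 23. 18⁻¹ ≡ 9 (mod 23), so λ ≡ 3.
  x = λ² - 6 - 1 = 9 - 7 ≡ 2; y = λ·(6 - 2) - 17 ≡ 18. → (2, 18)
3H = (2, 18).
Finally 2G + 3H:
(9, 4) + (2, 18). λ = (18 - 4)/(2 - 9) ≡ 14/16 mod 23. 16⁻¹ ≡ 13 (mod 23), so λ ≡ 21.
  x = λ² - 9 - 2 = 441 - 11 ≡ 16; y = λ·(9 - 16) - 4 ≡ 10. → (16, 10)

(16, 10)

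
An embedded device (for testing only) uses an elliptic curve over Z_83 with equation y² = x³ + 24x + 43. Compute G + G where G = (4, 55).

(36, 81)

tangent at (4, 55): λ = (3·4² + 24)/(2·55) ≡ 72/27. 27⁻¹ ≡ 40 (mod 83) since 27·40 = 1080 ≡ 1, so λ ≡ 72·40 ≡ 58.
  x = λ² - 4 - 4 = 3364 - 8 ≡ 36; y = λ·(4 - 36) - 55 ≡ 81. → (36, 81)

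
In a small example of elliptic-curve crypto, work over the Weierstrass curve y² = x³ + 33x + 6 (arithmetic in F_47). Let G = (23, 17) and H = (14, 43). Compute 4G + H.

O

First 4G:
Double-and-add on 4 = (100)₂. Start with G = (23, 17) for the leading 1-bit.
double: tangent at (23, 17): λ = (3·23² + 33)/(2·17) ≡ 22/34. 34⁻¹ ≡ 18 (mod 47), so λ ≡ 22·18 ≡ 20.
  x = λ² - 23 - 23 = 400 - 46 ≡ 25; y = λ·(23 - 25) - 17 ≡ 37. → (25, 37)
double: tangent at (25, 37): λ = (3·25² + 33)/(2·37) ≡ 28/27. 27⁻¹ ≡ 7 (mod 47) since 27·7 = 189 ≡ 1, so λ ≡ 28·7 ≡ 8.
  x = λ² - 25 - 25 = 64 - 50 ≡ 14; y = λ·(25 - 14) - 37 ≡ 4. → (14, 4)
4G = (14, 4).
Finally 4G + H:
(14, 4) + (14, 43): same x and y₁ ≡ -y₂, so the sum is the point at infinity.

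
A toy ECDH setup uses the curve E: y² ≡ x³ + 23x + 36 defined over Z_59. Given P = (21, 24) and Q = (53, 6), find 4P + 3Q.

(58, 22)

First 4P:
Repeated addition: build up to 4P.
2P: tangent at (21, 24): λ = (3·21² + 23)/(2·24) ≡ 48/48. 48⁻¹ ≡ 16 (mod 59) since 48·16 = 768 ≡ 1, so λ ≡ 48·16 ≡ 1.
  x = λ² - 21 - 21 = 1 - 42 ≡ 18; y = λ·(21 - 18) - 24 ≡ 38. → (18, 38)
3P: (18, 38) + (21, 24). λ = (24 - 38)/(21 - 18) ≡ 45/3 mod 59. 3⁻¹ ≡ 20 (mod 59) since 3·20 = 60 ≡ 1, so λ ≡ 15.
  x = λ² - 18 - 21 = 225 - 39 ≡ 9; y = λ·(18 - 9) - 38 ≡ 38. → (9, 38)
4P: (9, 38) + (21, 24). λ = (24 - 38)/(21 - 9) ≡ 45/12 mod 59. 12⁻¹ ≡ 5 (mod 59), so λ ≡ 48.
  x = λ² - 9 - 21 = 2304 - 30 ≡ 32; y = λ·(9 - 32) - 38 ≡ 38. → (32, 38)
4P = (32, 38).
Next 3Q:
Repeated addition: build up to 3Q.
2Q: tangent at (53, 6): λ = (3·53² + 23)/(2·6) ≡ 13/12. 12⁻¹ ≡ 5 (mod 59), so λ ≡ 13·5 ≡ 6.
  x = λ² - 53 - 53 = 36 - 106 ≡ 48; y = λ·(53 - 48) - 6 ≡ 24. → (48, 24)
3Q: (48, 24) + (53, 6). λ = (6 - 24)/(53 - 48) ≡ 41/5 mod 59. 5⁻¹ ≡ 12 (mod 59), so λ ≡ 20.
  x = λ² - 48 - 53 = 400 - 101 ≡ 4; y = λ·(48 - 4) - 24 ≡ 30. → (4, 30)
3Q = (4, 30).
Finally 4P + 3Q:
(32, 38) + (4, 30). λ = (30 - 38)/(4 - 32) ≡ 51/31 mod 59. 31⁻¹ ≡ 40 (mod 59) since 31·40 = 1240 ≡ 1, so λ ≡ 34.
  x = λ² - 32 - 4 = 1156 - 36 ≡ 58; y = λ·(32 - 58) - 38 ≡ 22. → (58, 22)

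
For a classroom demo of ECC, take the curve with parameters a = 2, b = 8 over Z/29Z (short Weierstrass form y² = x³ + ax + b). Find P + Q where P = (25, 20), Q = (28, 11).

(25, 20) + (28, 11). λ = (11 - 20)/(28 - 25) ≡ 20/3 mod 29. 3⁻¹ ≡ 10 (mod 29), so λ ≡ 26.
  x = λ² - 25 - 28 = 676 - 53 ≡ 14; y = λ·(25 - 14) - 20 ≡ 5. → (14, 5)

(14, 5)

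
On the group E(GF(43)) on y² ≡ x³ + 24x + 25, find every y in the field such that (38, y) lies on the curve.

9, 34

x³ + 24x + 25 = 55809 ≡ 38 (mod 43).
Square roots of 38 mod 43: 9 and 34 (since 9² = 81 ≡ 38).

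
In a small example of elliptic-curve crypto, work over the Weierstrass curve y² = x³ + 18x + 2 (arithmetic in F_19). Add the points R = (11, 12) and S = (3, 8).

(11, 12) + (3, 8). λ = (8 - 12)/(3 - 11) ≡ 15/11 mod 19. 11⁻¹ ≡ 7 (mod 19), so λ ≡ 10.
  x = λ² - 11 - 3 = 100 - 14 ≡ 10; y = λ·(11 - 10) - 12 ≡ 17. → (10, 17)

(10, 17)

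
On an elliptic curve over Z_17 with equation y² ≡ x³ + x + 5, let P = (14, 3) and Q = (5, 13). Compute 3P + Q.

O

First 3P:
Repeated addition: build up to 3P.
2P: tangent at (14, 3): λ = (3·14² + 1)/(2·3) ≡ 11/6. 6⁻¹ ≡ 3 (mod 17), so λ ≡ 11·3 ≡ 16.
  x = λ² - 14 - 14 = 256 - 28 ≡ 7; y = λ·(14 - 7) - 3 ≡ 7. → (7, 7)
3P: (7, 7) + (14, 3). λ = (3 - 7)/(14 - 7) ≡ 13/7 mod 17. 7⁻¹ ≡ 5 (mod 17), so λ ≡ 14.
  x = λ² - 7 - 14 = 196 - 21 ≡ 5; y = λ·(7 - 5) - 7 ≡ 4. → (5, 4)
3P = (5, 4).
Finally 3P + Q:
(5, 4) + (5, 13): same x and y₁ ≡ -y₂, so the sum is O.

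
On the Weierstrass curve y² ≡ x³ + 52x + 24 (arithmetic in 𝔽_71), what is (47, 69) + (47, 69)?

tangent at (47, 69): λ = (3·47² + 52)/(2·69) ≡ 5/67. 67⁻¹ ≡ 53 (mod 71), so λ ≡ 5·53 ≡ 52.
  x = λ² - 47 - 47 = 2704 - 94 ≡ 54; y = λ·(47 - 54) - 69 ≡ 64. → (54, 64)

(54, 64)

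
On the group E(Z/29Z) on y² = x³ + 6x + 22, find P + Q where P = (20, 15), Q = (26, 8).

(19, 8)

(20, 15) + (26, 8). λ = (8 - 15)/(26 - 20) ≡ 22/6 mod 29. 6⁻¹ ≡ 5 (mod 29), so λ ≡ 23.
  x = λ² - 20 - 26 = 529 - 46 ≡ 19; y = λ·(20 - 19) - 15 ≡ 8. → (19, 8)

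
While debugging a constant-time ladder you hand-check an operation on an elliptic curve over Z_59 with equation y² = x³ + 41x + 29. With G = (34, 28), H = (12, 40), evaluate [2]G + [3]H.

First 2G:
Repeated addition: build up to 2G.
2G: tangent at (34, 28): λ = (3·34² + 41)/(2·28) ≡ 28/56. 56⁻¹ ≡ 39 (mod 59), so λ ≡ 28·39 ≡ 30.
  x = λ² - 34 - 34 = 900 - 68 ≡ 6; y = λ·(34 - 6) - 28 ≡ 45. → (6, 45)
2G = (6, 45).
Next 3H:
Repeated addition: build up to 3H.
2H: tangent at (12, 40): λ = (3·12² + 41)/(2·40) ≡ 1/21. 21⁻¹ ≡ 45 (mod 59) since 21·45 = 945 ≡ 1, so λ ≡ 1·45 ≡ 45.
  x = λ² - 12 - 12 = 2025 - 24 ≡ 54; y = λ·(12 - 54) - 40 ≡ 17. → (54, 17)
3H: (54, 17) + (12, 40). λ = (40 - 17)/(12 - 54) ≡ 23/17 mod 59. 17⁻¹ ≡ 7 (mod 59) since 17·7 = 119 ≡ 1, so λ ≡ 43.
  x = λ² - 54 - 12 = 1849 - 66 ≡ 13; y = λ·(54 - 13) - 17 ≡ 35. → (13, 35)
3H = (13, 35).
Finally 2G + 3H:
(6, 45) + (13, 35). λ = (35 - 45)/(13 - 6) ≡ 49/7 mod 59. 7⁻¹ ≡ 17 (mod 59) since 7·17 = 119 ≡ 1, so λ ≡ 7.
  x = λ² - 6 - 13 = 49 - 19 ≡ 30; y = λ·(6 - 30) - 45 ≡ 23. → (30, 23)

(30, 23)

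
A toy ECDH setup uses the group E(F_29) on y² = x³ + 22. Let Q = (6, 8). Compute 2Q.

(10, 23)

tangent at (6, 8): λ = (3·6² + 0)/(2·8) ≡ 21/16. 16⁻¹ ≡ 20 (mod 29), so λ ≡ 21·20 ≡ 14.
  x = λ² - 6 - 6 = 196 - 12 ≡ 10; y = λ·(6 - 10) - 8 ≡ 23. → (10, 23)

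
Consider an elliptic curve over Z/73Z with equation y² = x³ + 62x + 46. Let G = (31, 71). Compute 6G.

Double-and-add on 6 = (110)₂. Start with G = (31, 71) for the leading 1-bit.
double: tangent at (31, 71): λ = (3·31² + 62)/(2·71) ≡ 25/69. 69⁻¹ ≡ 18 (mod 73), so λ ≡ 25·18 ≡ 12.
  x = λ² - 31 - 31 = 144 - 62 ≡ 9; y = λ·(31 - 9) - 71 ≡ 47. → (9, 47)
add G: (9, 47) + (31, 71). λ = (71 - 47)/(31 - 9) ≡ 24/22 mod 73. 22⁻¹ ≡ 10 (mod 73) since 22·10 = 220 ≡ 1, so λ ≡ 21.
  x = λ² - 9 - 31 = 441 - 40 ≡ 36; y = λ·(9 - 36) - 47 ≡ 43. → (36, 43)
double: tangent at (36, 43): λ = (3·36² + 62)/(2·43) ≡ 8/13. 13⁻¹ ≡ 45 (mod 73), so λ ≡ 8·45 ≡ 68.
  x = λ² - 36 - 36 = 4624 - 72 ≡ 26; y = λ·(36 - 26) - 43 ≡ 53. → (26, 53)

(26, 53)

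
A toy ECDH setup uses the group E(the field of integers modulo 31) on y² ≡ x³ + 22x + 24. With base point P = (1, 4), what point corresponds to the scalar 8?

Repeated addition: build up to 8P.
2P: tangent at (1, 4): λ = (3·1² + 22)/(2·4) ≡ 25/8. 8⁻¹ ≡ 4 (mod 31) since 8·4 = 32 ≡ 1, so λ ≡ 25·4 ≡ 7.
  x = λ² - 1 - 1 = 49 - 2 ≡ 16; y = λ·(1 - 16) - 4 ≡ 15. → (16, 15)
3P: (16, 15) + (1, 4). λ = (4 - 15)/(1 - 16) ≡ 20/16 mod 31. 16⁻¹ ≡ 2 (mod 31) since 16·2 = 32 ≡ 1, so λ ≡ 9.
  x = λ² - 16 - 1 = 81 - 17 ≡ 2; y = λ·(16 - 2) - 15 ≡ 18. → (2, 18)
4P: (2, 18) + (1, 4). λ = (4 - 18)/(1 - 2) ≡ 17/30 mod 31. 30⁻¹ ≡ 30 (mod 31), so λ ≡ 14.
  x = λ² - 2 - 1 = 196 - 3 ≡ 7; y = λ·(2 - 7) - 18 ≡ 5. → (7, 5)
5P: (7, 5) + (1, 4). λ = (4 - 5)/(1 - 7) ≡ 30/25 mod 31. 25⁻¹ ≡ 5 (mod 31), so λ ≡ 26.
  x = λ² - 7 - 1 = 676 - 8 ≡ 17; y = λ·(7 - 17) - 5 ≡ 14. → (17, 14)
6P: (17, 14) + (1, 4). λ = (4 - 14)/(1 - 17) ≡ 21/15 mod 31. 15⁻¹ ≡ 29 (mod 31), so λ ≡ 20.
  x = λ² - 17 - 1 = 400 - 18 ≡ 10; y = λ·(17 - 10) - 14 ≡ 2. → (10, 2)
7P: (10, 2) + (1, 4). λ = (4 - 2)/(1 - 10) ≡ 2/22 mod 31. 22⁻¹ ≡ 24 (mod 31), so λ ≡ 17.
  x = λ² - 10 - 1 = 289 - 11 ≡ 30; y = λ·(10 - 30) - 2 ≡ 30. → (30, 30)
8P: (30, 30) + (1, 4). λ = (4 - 30)/(1 - 30) ≡ 5/2 mod 31. 2⁻¹ ≡ 16 (mod 31), so λ ≡ 18.
  x = λ² - 30 - 1 = 324 - 31 ≡ 14; y = λ·(30 - 14) - 30 ≡ 10. → (14, 10)

(14, 10)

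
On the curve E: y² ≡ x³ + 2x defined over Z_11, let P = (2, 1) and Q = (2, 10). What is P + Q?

The two points share x = 2 and their y-coordinates satisfy 1 + 10 ≡ 0 (mod 11), so they are inverses. Their sum is ∞.

O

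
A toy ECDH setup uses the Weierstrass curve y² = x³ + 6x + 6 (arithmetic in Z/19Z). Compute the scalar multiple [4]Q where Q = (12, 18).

(11, 4)

Double-and-add on 4 = (100)₂. Start with Q = (12, 18) for the leading 1-bit.
double: tangent at (12, 18): λ = (3·12² + 6)/(2·18) ≡ 1/17. 17⁻¹ ≡ 9 (mod 19), so λ ≡ 1·9 ≡ 9.
  x = λ² - 12 - 12 = 81 - 24 ≡ 0; y = λ·(12 - 0) - 18 ≡ 14. → (0, 14)
double: tangent at (0, 14): λ = (3·0² + 6)/(2·14) ≡ 6/9. 9⁻¹ ≡ 17 (mod 19) since 9·17 = 153 ≡ 1, so λ ≡ 6·17 ≡ 7.
  x = λ² - 0 - 0 = 49 - 0 ≡ 11; y = λ·(0 - 11) - 14 ≡ 4. → (11, 4)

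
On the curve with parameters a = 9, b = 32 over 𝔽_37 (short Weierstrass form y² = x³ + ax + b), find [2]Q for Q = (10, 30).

(29, 22)

tangent at (10, 30): λ = (3·10² + 9)/(2·30) ≡ 13/23. 23⁻¹ ≡ 29 (mod 37) since 23·29 = 667 ≡ 1, so λ ≡ 13·29 ≡ 7.
  x = λ² - 10 - 10 = 49 - 20 ≡ 29; y = λ·(10 - 29) - 30 ≡ 22. → (29, 22)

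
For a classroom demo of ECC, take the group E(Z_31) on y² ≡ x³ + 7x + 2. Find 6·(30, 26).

(9, 22)

Write P = (30, 26).
Double-and-add on 6 = (110)₂. Start with P = (30, 26) for the leading 1-bit.
double: tangent at (30, 26): λ = (3·30² + 7)/(2·26) ≡ 10/21. 21⁻¹ ≡ 3 (mod 31), so λ ≡ 10·3 ≡ 30.
  x = λ² - 30 - 30 = 900 - 60 ≡ 3; y = λ·(30 - 3) - 26 ≡ 9. → (3, 9)
add P: (3, 9) + (30, 26). λ = (26 - 9)/(30 - 3) ≡ 17/27 mod 31. 27⁻¹ ≡ 23 (mod 31), so λ ≡ 19.
  x = λ² - 3 - 30 = 361 - 33 ≡ 18; y = λ·(3 - 18) - 9 ≡ 16. → (18, 16)
double: tangent at (18, 16): λ = (3·18² + 7)/(2·16) ≡ 18/1. 1⁻¹ ≡ 1 (mod 31), so λ ≡ 18·1 ≡ 18.
  x = λ² - 18 - 18 = 324 - 36 ≡ 9; y = λ·(18 - 9) - 16 ≡ 22. → (9, 22)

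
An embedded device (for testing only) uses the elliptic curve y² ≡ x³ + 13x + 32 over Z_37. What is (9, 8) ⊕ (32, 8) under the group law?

(33, 29)

(9, 8) + (32, 8). λ = (8 - 8)/(32 - 9) ≡ 0/23 mod 37. 23⁻¹ ≡ 29 (mod 37) since 23·29 = 667 ≡ 1, so λ ≡ 0.
  x = λ² - 9 - 32 = 0 - 41 ≡ 33; y = λ·(9 - 33) - 8 ≡ 29. → (33, 29)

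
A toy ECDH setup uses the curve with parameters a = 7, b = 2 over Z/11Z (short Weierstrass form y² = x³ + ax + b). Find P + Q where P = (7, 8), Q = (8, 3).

(7, 8) + (8, 3). λ = (3 - 8)/(8 - 7) ≡ 6/1 mod 11. 1⁻¹ ≡ 1 (mod 11) since 1·1 = 1 ≡ 1, so λ ≡ 6.
  x = λ² - 7 - 8 = 36 - 15 ≡ 10; y = λ·(7 - 10) - 8 ≡ 7. → (10, 7)

(10, 7)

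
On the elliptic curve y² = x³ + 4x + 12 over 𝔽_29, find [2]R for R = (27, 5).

tangent at (27, 5): λ = (3·27² + 4)/(2·5) ≡ 16/10. 10⁻¹ ≡ 3 (mod 29), so λ ≡ 16·3 ≡ 19.
  x = λ² - 27 - 27 = 361 - 54 ≡ 17; y = λ·(27 - 17) - 5 ≡ 11. → (17, 11)

(17, 11)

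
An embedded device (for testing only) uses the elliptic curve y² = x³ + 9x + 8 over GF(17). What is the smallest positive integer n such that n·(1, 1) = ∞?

2P: tangent at (1, 1): λ = (3·1² + 9)/(2·1) ≡ 12/2. 2⁻¹ ≡ 9 (mod 17) since 2·9 = 18 ≡ 1, so λ ≡ 12·9 ≡ 6.
  x = λ² - 1 - 1 = 36 - 2 ≡ 0; y = λ·(1 - 0) - 1 ≡ 5. → (0, 5)
3P: (0, 5) + (1, 1). λ = (1 - 5)/(1 - 0) ≡ 13/1 mod 17. 1⁻¹ ≡ 1 (mod 17) since 1·1 = 1 ≡ 1, so λ ≡ 13.
  x = λ² - 0 - 1 = 169 - 1 ≡ 15; y = λ·(0 - 15) - 5 ≡ 4. → (15, 4)
4P: (15, 4) + (1, 1). λ = (1 - 4)/(1 - 15) ≡ 14/3 mod 17. 3⁻¹ ≡ 6 (mod 17), so λ ≡ 16.
  x = λ² - 15 - 1 = 256 - 16 ≡ 2; y = λ·(15 - 2) - 4 ≡ 0. → (2, 0)
5P: (2, 0) + (1, 1). λ = (1 - 0)/(1 - 2) ≡ 1/16 mod 17. 16⁻¹ ≡ 16 (mod 17), so λ ≡ 16.
  x = λ² - 2 - 1 = 256 - 3 ≡ 15; y = λ·(2 - 15) - 0 ≡ 13. → (15, 13)
6P: (15, 13) + (1, 1). λ = (1 - 13)/(1 - 15) ≡ 5/3 mod 17. 3⁻¹ ≡ 6 (mod 17) since 3·6 = 18 ≡ 1, so λ ≡ 13.
  x = λ² - 15 - 1 = 169 - 16 ≡ 0; y = λ·(15 - 0) - 13 ≡ 12. → (0, 12)
7P: (0, 12) + (1, 1). λ = (1 - 12)/(1 - 0) ≡ 6/1 mod 17. 1⁻¹ ≡ 1 (mod 17), so λ ≡ 6.
  x = λ² - 0 - 1 = 36 - 1 ≡ 1; y = λ·(0 - 1) - 12 ≡ 16. → (1, 16)
8P: (1, 16) + (1, 1): same x and y₁ ≡ -y₂, so the sum is ∞.
8P = ∞, so the order is 8.

8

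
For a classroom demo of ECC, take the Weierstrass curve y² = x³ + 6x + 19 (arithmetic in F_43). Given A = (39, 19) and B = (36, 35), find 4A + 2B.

First 4A:
Repeated addition: build up to 4A.
2A: tangent at (39, 19): λ = (3·39² + 6)/(2·19) ≡ 11/38. 38⁻¹ ≡ 17 (mod 43), so λ ≡ 11·17 ≡ 15.
  x = λ² - 39 - 39 = 225 - 78 ≡ 18; y = λ·(39 - 18) - 19 ≡ 38. → (18, 38)
3A: (18, 38) + (39, 19). λ = (19 - 38)/(39 - 18) ≡ 24/21 mod 43. 21⁻¹ ≡ 41 (mod 43), so λ ≡ 38.
  x = λ² - 18 - 39 = 1444 - 57 ≡ 11; y = λ·(18 - 11) - 38 ≡ 13. → (11, 13)
4A: (11, 13) + (39, 19). λ = (19 - 13)/(39 - 11) ≡ 6/28 mod 43. 28⁻¹ ≡ 20 (mod 43) since 28·20 = 560 ≡ 1, so λ ≡ 34.
  x = λ² - 11 - 39 = 1156 - 50 ≡ 31; y = λ·(11 - 31) - 13 ≡ 38. → (31, 38)
4A = (31, 38).
Next 2B:
Repeated addition: build up to 2B.
2B: tangent at (36, 35): λ = (3·36² + 6)/(2·35) ≡ 24/27. 27⁻¹ ≡ 8 (mod 43) since 27·8 = 216 ≡ 1, so λ ≡ 24·8 ≡ 20.
  x = λ² - 36 - 36 = 400 - 72 ≡ 27; y = λ·(36 - 27) - 35 ≡ 16. → (27, 16)
2B = (27, 16).
Finally 4A + 2B:
(31, 38) + (27, 16). λ = (16 - 38)/(27 - 31) ≡ 21/39 mod 43. 39⁻¹ ≡ 32 (mod 43), so λ ≡ 27.
  x = λ² - 31 - 27 = 729 - 58 ≡ 26; y = λ·(31 - 26) - 38 ≡ 11. → (26, 11)

(26, 11)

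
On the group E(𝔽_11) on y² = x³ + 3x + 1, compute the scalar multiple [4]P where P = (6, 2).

(9, 3)

Repeated addition: build up to 4P.
2P: tangent at (6, 2): λ = (3·6² + 3)/(2·2) ≡ 1/4. 4⁻¹ ≡ 3 (mod 11) since 4·3 = 12 ≡ 1, so λ ≡ 1·3 ≡ 3.
  x = λ² - 6 - 6 = 9 - 12 ≡ 8; y = λ·(6 - 8) - 2 ≡ 3. → (8, 3)
3P: (8, 3) + (6, 2). λ = (2 - 3)/(6 - 8) ≡ 10/9 mod 11. 9⁻¹ ≡ 5 (mod 11), so λ ≡ 6.
  x = λ² - 8 - 6 = 36 - 14 ≡ 0; y = λ·(8 - 0) - 3 ≡ 1. → (0, 1)
4P: (0, 1) + (6, 2). λ = (2 - 1)/(6 - 0) ≡ 1/6 mod 11. 6⁻¹ ≡ 2 (mod 11) since 6·2 = 12 ≡ 1, so λ ≡ 2.
  x = λ² - 0 - 6 = 4 - 6 ≡ 9; y = λ·(0 - 9) - 1 ≡ 3. → (9, 3)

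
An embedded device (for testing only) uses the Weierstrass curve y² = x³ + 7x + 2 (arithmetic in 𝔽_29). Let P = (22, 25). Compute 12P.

Double-and-add on 12 = (1100)₂. Start with P = (22, 25) for the leading 1-bit.
double: tangent at (22, 25): λ = (3·22² + 7)/(2·25) ≡ 9/21. 21⁻¹ ≡ 18 (mod 29) since 21·18 = 378 ≡ 1, so λ ≡ 9·18 ≡ 17.
  x = λ² - 22 - 22 = 289 - 44 ≡ 13; y = λ·(22 - 13) - 25 ≡ 12. → (13, 12)
add P: (13, 12) + (22, 25). λ = (25 - 12)/(22 - 13) ≡ 13/9 mod 29. 9⁻¹ ≡ 13 (mod 29) since 9·13 = 117 ≡ 1, so λ ≡ 24.
  x = λ² - 13 - 22 = 576 - 35 ≡ 19; y = λ·(13 - 19) - 12 ≡ 18. → (19, 18)
double: tangent at (19, 18): λ = (3·19² + 7)/(2·18) ≡ 17/7. 7⁻¹ ≡ 25 (mod 29), so λ ≡ 17·25 ≡ 19.
  x = λ² - 19 - 19 = 361 - 38 ≡ 4; y = λ·(19 - 4) - 18 ≡ 6. → (4, 6)
double: tangent at (4, 6): λ = (3·4² + 7)/(2·6) ≡ 26/12. 12⁻¹ ≡ 17 (mod 29), so λ ≡ 26·17 ≡ 7.
  x = λ² - 4 - 4 = 49 - 8 ≡ 12; y = λ·(4 - 12) - 6 ≡ 25. → (12, 25)

(12, 25)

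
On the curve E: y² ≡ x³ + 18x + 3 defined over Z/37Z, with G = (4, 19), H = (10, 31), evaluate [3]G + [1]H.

First 3G:
Repeated addition: build up to 3G.
2G: tangent at (4, 19): λ = (3·4² + 18)/(2·19) ≡ 29/1. 1⁻¹ ≡ 1 (mod 37), so λ ≡ 29·1 ≡ 29.
  x = λ² - 4 - 4 = 841 - 8 ≡ 19; y = λ·(4 - 19) - 19 ≡ 27. → (19, 27)
3G: (19, 27) + (4, 19). λ = (19 - 27)/(4 - 19) ≡ 29/22 mod 37. 22⁻¹ ≡ 32 (mod 37) since 22·32 = 704 ≡ 1, so λ ≡ 3.
  x = λ² - 19 - 4 = 9 - 23 ≡ 23; y = λ·(19 - 23) - 27 ≡ 35. → (23, 35)
3G = (23, 35).
Finally 3G + H:
(23, 35) + (10, 31). λ = (31 - 35)/(10 - 23) ≡ 33/24 mod 37. 24⁻¹ ≡ 17 (mod 37) since 24·17 = 408 ≡ 1, so λ ≡ 6.
  x = λ² - 23 - 10 = 36 - 33 ≡ 3; y = λ·(23 - 3) - 35 ≡ 11. → (3, 11)

(3, 11)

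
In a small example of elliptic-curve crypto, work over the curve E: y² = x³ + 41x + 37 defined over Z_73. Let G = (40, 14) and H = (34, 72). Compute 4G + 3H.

(50, 33)

First 4G:
Double-and-add on 4 = (100)₂. Start with G = (40, 14) for the leading 1-bit.
double: tangent at (40, 14): λ = (3·40² + 41)/(2·14) ≡ 23/28. 28⁻¹ ≡ 60 (mod 73) since 28·60 = 1680 ≡ 1, so λ ≡ 23·60 ≡ 66.
  x = λ² - 40 - 40 = 4356 - 80 ≡ 42; y = λ·(40 - 42) - 14 ≡ 0. → (42, 0)
double: (42, 0) + (42, 0): same x and y₁ ≡ -y₂, so the sum is 𝒪.
4G = 𝒪.
Next 3H:
Repeated addition: build up to 3H.
2H: tangent at (34, 72): λ = (3·34² + 41)/(2·72) ≡ 5/71. 71⁻¹ ≡ 36 (mod 73), so λ ≡ 5·36 ≡ 34.
  x = λ² - 34 - 34 = 1156 - 68 ≡ 66; y = λ·(34 - 66) - 72 ≡ 8. → (66, 8)
3H: (66, 8) + (34, 72). λ = (72 - 8)/(34 - 66) ≡ 64/41 mod 73. 41⁻¹ ≡ 57 (mod 73) since 41·57 = 2337 ≡ 1, so λ ≡ 71.
  x = λ² - 66 - 34 = 5041 - 100 ≡ 50; y = λ·(66 - 50) - 8 ≡ 33. → (50, 33)
3H = (50, 33).
Finally 4G + 3H:
𝒪 + (50, 33) = (50, 33) (identity).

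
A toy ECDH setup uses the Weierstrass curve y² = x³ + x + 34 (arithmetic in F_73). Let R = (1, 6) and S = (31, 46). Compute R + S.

(1, 6) + (31, 46). λ = (46 - 6)/(31 - 1) ≡ 40/30 mod 73. 30⁻¹ ≡ 56 (mod 73) since 30·56 = 1680 ≡ 1, so λ ≡ 50.
  x = λ² - 1 - 31 = 2500 - 32 ≡ 59; y = λ·(1 - 59) - 6 ≡ 14. → (59, 14)

(59, 14)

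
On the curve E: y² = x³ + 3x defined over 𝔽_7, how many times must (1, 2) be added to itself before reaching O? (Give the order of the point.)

2P: tangent at (1, 2): λ = (3·1² + 3)/(2·2) ≡ 6/4. 4⁻¹ ≡ 2 (mod 7) since 4·2 = 8 ≡ 1, so λ ≡ 6·2 ≡ 5.
  x = λ² - 1 - 1 = 25 - 2 ≡ 2; y = λ·(1 - 2) - 2 ≡ 0. → (2, 0)
3P: (2, 0) + (1, 2). λ = (2 - 0)/(1 - 2) ≡ 2/6 mod 7. 6⁻¹ ≡ 6 (mod 7) since 6·6 = 36 ≡ 1, so λ ≡ 5.
  x = λ² - 2 - 1 = 25 - 3 ≡ 1; y = λ·(2 - 1) - 0 ≡ 5. → (1, 5)
4P: (1, 5) + (1, 2): same x and y₁ ≡ -y₂, so the sum is O.
4P = O, so the order is 4.

4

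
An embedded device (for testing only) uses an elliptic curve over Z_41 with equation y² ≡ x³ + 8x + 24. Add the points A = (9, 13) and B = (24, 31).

(16, 36)

(9, 13) + (24, 31). λ = (31 - 13)/(24 - 9) ≡ 18/15 mod 41. 15⁻¹ ≡ 11 (mod 41), so λ ≡ 34.
  x = λ² - 9 - 24 = 1156 - 33 ≡ 16; y = λ·(9 - 16) - 13 ≡ 36. → (16, 36)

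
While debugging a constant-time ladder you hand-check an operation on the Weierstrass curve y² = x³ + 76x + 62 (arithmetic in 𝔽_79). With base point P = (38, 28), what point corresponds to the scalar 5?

(29, 43)

Double-and-add on 5 = (101)₂. Start with P = (38, 28) for the leading 1-bit.
double: tangent at (38, 28): λ = (3·38² + 76)/(2·28) ≡ 63/56. 56⁻¹ ≡ 24 (mod 79), so λ ≡ 63·24 ≡ 11.
  x = λ² - 38 - 38 = 121 - 76 ≡ 45; y = λ·(38 - 45) - 28 ≡ 53. → (45, 53)
double: tangent at (45, 53): λ = (3·45² + 76)/(2·53) ≡ 68/27. 27⁻¹ ≡ 41 (mod 79), so λ ≡ 68·41 ≡ 23.
  x = λ² - 45 - 45 = 529 - 90 ≡ 44; y = λ·(45 - 44) - 53 ≡ 49. → (44, 49)
add P: (44, 49) + (38, 28). λ = (28 - 49)/(38 - 44) ≡ 58/73 mod 79. 73⁻¹ ≡ 13 (mod 79) since 73·13 = 949 ≡ 1, so λ ≡ 43.
  x = λ² - 44 - 38 = 1849 - 82 ≡ 29; y = λ·(44 - 29) - 49 ≡ 43. → (29, 43)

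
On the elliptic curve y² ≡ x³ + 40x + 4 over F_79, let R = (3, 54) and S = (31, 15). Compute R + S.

(68, 45)

(3, 54) + (31, 15). λ = (15 - 54)/(31 - 3) ≡ 40/28 mod 79. 28⁻¹ ≡ 48 (mod 79), so λ ≡ 24.
  x = λ² - 3 - 31 = 576 - 34 ≡ 68; y = λ·(3 - 68) - 54 ≡ 45. → (68, 45)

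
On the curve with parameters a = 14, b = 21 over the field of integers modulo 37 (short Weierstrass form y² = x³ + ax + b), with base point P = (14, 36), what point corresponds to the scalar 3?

(25, 30)

Repeated addition: build up to 3P.
2P: tangent at (14, 36): λ = (3·14² + 14)/(2·36) ≡ 10/35. 35⁻¹ ≡ 18 (mod 37) since 35·18 = 630 ≡ 1, so λ ≡ 10·18 ≡ 32.
  x = λ² - 14 - 14 = 1024 - 28 ≡ 34; y = λ·(14 - 34) - 36 ≡ 27. → (34, 27)
3P: (34, 27) + (14, 36). λ = (36 - 27)/(14 - 34) ≡ 9/17 mod 37. 17⁻¹ ≡ 24 (mod 37), so λ ≡ 31.
  x = λ² - 34 - 14 = 961 - 48 ≡ 25; y = λ·(34 - 25) - 27 ≡ 30. → (25, 30)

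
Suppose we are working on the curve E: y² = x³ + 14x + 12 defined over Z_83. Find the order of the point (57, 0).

2P: (57, 0) + (57, 0): same x and y₁ ≡ -y₂, so the sum is ∞.
2P = ∞, so the order is 2.

2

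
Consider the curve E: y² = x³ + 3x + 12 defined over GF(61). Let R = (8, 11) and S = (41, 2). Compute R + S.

(3, 32)

(8, 11) + (41, 2). λ = (2 - 11)/(41 - 8) ≡ 52/33 mod 61. 33⁻¹ ≡ 37 (mod 61) since 33·37 = 1221 ≡ 1, so λ ≡ 33.
  x = λ² - 8 - 41 = 1089 - 49 ≡ 3; y = λ·(8 - 3) - 11 ≡ 32. → (3, 32)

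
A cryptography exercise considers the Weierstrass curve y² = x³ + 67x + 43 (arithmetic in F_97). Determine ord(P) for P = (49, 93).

11

2P: tangent at (49, 93): λ = (3·49² + 67)/(2·93) ≡ 92/89. 89⁻¹ ≡ 12 (mod 97), so λ ≡ 92·12 ≡ 37.
  x = λ² - 49 - 49 = 1369 - 98 ≡ 10; y = λ·(49 - 10) - 93 ≡ 89. → (10, 89)
3P: (10, 89) + (49, 93). λ = (93 - 89)/(49 - 10) ≡ 4/39 mod 97. 39⁻¹ ≡ 5 (mod 97) since 39·5 = 195 ≡ 1, so λ ≡ 20.
  x = λ² - 10 - 49 = 400 - 59 ≡ 50; y = λ·(10 - 50) - 89 ≡ 81. → (50, 81)
4P: (50, 81) + (49, 93). λ = (93 - 81)/(49 - 50) ≡ 12/96 mod 97. 96⁻¹ ≡ 96 (mod 97), so λ ≡ 85.
  x = λ² - 50 - 49 = 7225 - 99 ≡ 45; y = λ·(50 - 45) - 81 ≡ 53. → (45, 53)
5P: (45, 53) + (49, 93). λ = (93 - 53)/(49 - 45) ≡ 40/4 mod 97. 4⁻¹ ≡ 73 (mod 97) since 4·73 = 292 ≡ 1, so λ ≡ 10.
  x = λ² - 45 - 49 = 100 - 94 ≡ 6; y = λ·(45 - 6) - 53 ≡ 46. → (6, 46)
6P: (6, 46) + (49, 93). λ = (93 - 46)/(49 - 6) ≡ 47/43 mod 97. 43⁻¹ ≡ 88 (mod 97), so λ ≡ 62.
  x = λ² - 6 - 49 = 3844 - 55 ≡ 6; y = λ·(6 - 6) - 46 ≡ 51. → (6, 51)
7P: (6, 51) + (49, 93). λ = (93 - 51)/(49 - 6) ≡ 42/43 mod 97. 43⁻¹ ≡ 88 (mod 97), so λ ≡ 10.
  x = λ² - 6 - 49 = 100 - 55 ≡ 45; y = λ·(6 - 45) - 51 ≡ 44. → (45, 44)
8P: (45, 44) + (49, 93). λ = (93 - 44)/(49 - 45) ≡ 49/4 mod 97. 4⁻¹ ≡ 73 (mod 97) since 4·73 = 292 ≡ 1, so λ ≡ 85.
  x = λ² - 45 - 49 = 7225 - 94 ≡ 50; y = λ·(45 - 50) - 44 ≡ 16. → (50, 16)
9P: (50, 16) + (49, 93). λ = (93 - 16)/(49 - 50) ≡ 77/96 mod 97. 96⁻¹ ≡ 96 (mod 97) since 96·96 = 9216 ≡ 1, so λ ≡ 20.
  x = λ² - 50 - 49 = 400 - 99 ≡ 10; y = λ·(50 - 10) - 16 ≡ 8. → (10, 8)
10P: (10, 8) + (49, 93). λ = (93 - 8)/(49 - 10) ≡ 85/39 mod 97. 39⁻¹ ≡ 5 (mod 97), so λ ≡ 37.
  x = λ² - 10 - 49 = 1369 - 59 ≡ 49; y = λ·(10 - 49) - 8 ≡ 4. → (49, 4)
11P: (49, 4) + (49, 93): same x and y₁ ≡ -y₂, so the sum is O.
11P = O, so the order is 11.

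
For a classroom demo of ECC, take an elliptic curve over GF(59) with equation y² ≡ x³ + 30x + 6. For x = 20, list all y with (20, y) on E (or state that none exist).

13, 46

x³ + 30x + 6 = 8606 ≡ 51 (mod 59).
Square roots of 51 mod 59: 13 and 46 (since 13² = 169 ≡ 51).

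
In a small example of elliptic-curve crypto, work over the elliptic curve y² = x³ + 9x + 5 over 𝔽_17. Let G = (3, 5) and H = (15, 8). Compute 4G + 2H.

(14, 11)

First 4G:
Repeated addition: build up to 4G.
2G: tangent at (3, 5): λ = (3·3² + 9)/(2·5) ≡ 2/10. 10⁻¹ ≡ 12 (mod 17), so λ ≡ 2·12 ≡ 7.
  x = λ² - 3 - 3 = 49 - 6 ≡ 9; y = λ·(3 - 9) - 5 ≡ 4. → (9, 4)
3G: (9, 4) + (3, 5). λ = (5 - 4)/(3 - 9) ≡ 1/11 mod 17. 11⁻¹ ≡ 14 (mod 17) since 11·14 = 154 ≡ 1, so λ ≡ 14.
  x = λ² - 9 - 3 = 196 - 12 ≡ 14; y = λ·(9 - 14) - 4 ≡ 11. → (14, 11)
4G: (14, 11) + (3, 5). λ = (5 - 11)/(3 - 14) ≡ 11/6 mod 17. 6⁻¹ ≡ 3 (mod 17), so λ ≡ 16.
  x = λ² - 14 - 3 = 256 - 17 ≡ 1; y = λ·(14 - 1) - 11 ≡ 10. → (1, 10)
4G = (1, 10).
Next 2H:
Repeated addition: build up to 2H.
2H: tangent at (15, 8): λ = (3·15² + 9)/(2·8) ≡ 4/16. 16⁻¹ ≡ 16 (mod 17), so λ ≡ 4·16 ≡ 13.
  x = λ² - 15 - 15 = 169 - 30 ≡ 3; y = λ·(15 - 3) - 8 ≡ 12. → (3, 12)
2H = (3, 12).
Finally 4G + 2H:
(1, 10) + (3, 12). λ = (12 - 10)/(3 - 1) ≡ 2/2 mod 17. 2⁻¹ ≡ 9 (mod 17), so λ ≡ 1.
  x = λ² - 1 - 3 = 1 - 4 ≡ 14; y = λ·(1 - 14) - 10 ≡ 11. → (14, 11)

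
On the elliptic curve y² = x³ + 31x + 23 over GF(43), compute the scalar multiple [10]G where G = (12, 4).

(34, 41)

Double-and-add on 10 = (1010)₂. Start with G = (12, 4) for the leading 1-bit.
double: tangent at (12, 4): λ = (3·12² + 31)/(2·4) ≡ 33/8. 8⁻¹ ≡ 27 (mod 43), so λ ≡ 33·27 ≡ 31.
  x = λ² - 12 - 12 = 961 - 24 ≡ 34; y = λ·(12 - 34) - 4 ≡ 2. → (34, 2)
double: tangent at (34, 2): λ = (3·34² + 31)/(2·2) ≡ 16/4. 4⁻¹ ≡ 11 (mod 43) since 4·11 = 44 ≡ 1, so λ ≡ 16·11 ≡ 4.
  x = λ² - 34 - 34 = 16 - 68 ≡ 34; y = λ·(34 - 34) - 2 ≡ 41. → (34, 41)
add G: (34, 41) + (12, 4). λ = (4 - 41)/(12 - 34) ≡ 6/21 mod 43. 21⁻¹ ≡ 41 (mod 43), so λ ≡ 31.
  x = λ² - 34 - 12 = 961 - 46 ≡ 12; y = λ·(34 - 12) - 41 ≡ 39. → (12, 39)
double: tangent at (12, 39): λ = (3·12² + 31)/(2·39) ≡ 33/35. 35⁻¹ ≡ 16 (mod 43), so λ ≡ 33·16 ≡ 12.
  x = λ² - 12 - 12 = 144 - 24 ≡ 34; y = λ·(12 - 34) - 39 ≡ 41. → (34, 41)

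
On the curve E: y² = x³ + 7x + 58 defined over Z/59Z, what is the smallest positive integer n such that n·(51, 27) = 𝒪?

2P: tangent at (51, 27): λ = (3·51² + 7)/(2·27) ≡ 22/54. 54⁻¹ ≡ 47 (mod 59) since 54·47 = 2538 ≡ 1, so λ ≡ 22·47 ≡ 31.
  x = λ² - 51 - 51 = 961 - 102 ≡ 33; y = λ·(51 - 33) - 27 ≡ 0. → (33, 0)
3P: (33, 0) + (51, 27). λ = (27 - 0)/(51 - 33) ≡ 27/18 mod 59. 18⁻¹ ≡ 23 (mod 59), so λ ≡ 31.
  x = λ² - 33 - 51 = 961 - 84 ≡ 51; y = λ·(33 - 51) - 0 ≡ 32. → (51, 32)
4P: (51, 32) + (51, 27): same x and y₁ ≡ -y₂, so the sum is 𝒪.
4P = 𝒪, so the order is 4.

4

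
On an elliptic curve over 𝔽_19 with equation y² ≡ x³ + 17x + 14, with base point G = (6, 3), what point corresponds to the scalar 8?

O

Repeated addition: build up to 8G.
2G: tangent at (6, 3): λ = (3·6² + 17)/(2·3) ≡ 11/6. 6⁻¹ ≡ 16 (mod 19), so λ ≡ 11·16 ≡ 5.
  x = λ² - 6 - 6 = 25 - 12 ≡ 13; y = λ·(6 - 13) - 3 ≡ 0. → (13, 0)
3G: (13, 0) + (6, 3). λ = (3 - 0)/(6 - 13) ≡ 3/12 mod 19. 12⁻¹ ≡ 8 (mod 19) since 12·8 = 96 ≡ 1, so λ ≡ 5.
  x = λ² - 13 - 6 = 25 - 19 ≡ 6; y = λ·(13 - 6) - 0 ≡ 16. → (6, 16)
4G: (6, 16) + (6, 3): same x and y₁ ≡ -y₂, so the sum is ∞.
5G: ∞ + (6, 3) = (6, 3) (identity).
6G: tangent at (6, 3): λ = (3·6² + 17)/(2·3) ≡ 11/6. 6⁻¹ ≡ 16 (mod 19), so λ ≡ 11·16 ≡ 5.
  x = λ² - 6 - 6 = 25 - 12 ≡ 13; y = λ·(6 - 13) - 3 ≡ 0. → (13, 0)
7G: (13, 0) + (6, 3). λ = (3 - 0)/(6 - 13) ≡ 3/12 mod 19. 12⁻¹ ≡ 8 (mod 19), so λ ≡ 5.
  x = λ² - 13 - 6 = 25 - 19 ≡ 6; y = λ·(13 - 6) - 0 ≡ 16. → (6, 16)
8G: (6, 16) + (6, 3): same x and y₁ ≡ -y₂, so the sum is ∞.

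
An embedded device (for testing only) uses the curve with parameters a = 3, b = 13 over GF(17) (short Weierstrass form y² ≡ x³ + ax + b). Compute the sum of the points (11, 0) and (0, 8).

(4, 15)

(11, 0) + (0, 8). λ = (8 - 0)/(0 - 11) ≡ 8/6 mod 17. 6⁻¹ ≡ 3 (mod 17), so λ ≡ 7.
  x = λ² - 11 - 0 = 49 - 11 ≡ 4; y = λ·(11 - 4) - 0 ≡ 15. → (4, 15)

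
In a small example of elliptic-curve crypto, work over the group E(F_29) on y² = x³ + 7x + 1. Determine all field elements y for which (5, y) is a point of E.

4, 25

x³ + 7x + 1 = 161 ≡ 16 (mod 29).
Square roots of 16 mod 29: 4 and 25 (since 4² = 16 ≡ 16).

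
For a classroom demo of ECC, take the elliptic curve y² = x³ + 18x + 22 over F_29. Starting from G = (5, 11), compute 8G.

(21, 2)

Repeated addition: build up to 8G.
2G: tangent at (5, 11): λ = (3·5² + 18)/(2·11) ≡ 6/22. 22⁻¹ ≡ 4 (mod 29), so λ ≡ 6·4 ≡ 24.
  x = λ² - 5 - 5 = 576 - 10 ≡ 15; y = λ·(5 - 15) - 11 ≡ 10. → (15, 10)
3G: (15, 10) + (5, 11). λ = (11 - 10)/(5 - 15) ≡ 1/19 mod 29. 19⁻¹ ≡ 26 (mod 29), so λ ≡ 26.
  x = λ² - 15 - 5 = 676 - 20 ≡ 18; y = λ·(15 - 18) - 10 ≡ 28. → (18, 28)
4G: (18, 28) + (5, 11). λ = (11 - 28)/(5 - 18) ≡ 12/16 mod 29. 16⁻¹ ≡ 20 (mod 29) since 16·20 = 320 ≡ 1, so λ ≡ 8.
  x = λ² - 18 - 5 = 64 - 23 ≡ 12; y = λ·(18 - 12) - 28 ≡ 20. → (12, 20)
5G: (12, 20) + (5, 11). λ = (11 - 20)/(5 - 12) ≡ 20/22 mod 29. 22⁻¹ ≡ 4 (mod 29) since 22·4 = 88 ≡ 1, so λ ≡ 22.
  x = λ² - 12 - 5 = 484 - 17 ≡ 3; y = λ·(12 - 3) - 20 ≡ 4. → (3, 4)
6G: (3, 4) + (5, 11). λ = (11 - 4)/(5 - 3) ≡ 7/2 mod 29. 2⁻¹ ≡ 15 (mod 29), so λ ≡ 18.
  x = λ² - 3 - 5 = 324 - 8 ≡ 26; y = λ·(3 - 26) - 4 ≡ 17. → (26, 17)
7G: (26, 17) + (5, 11). λ = (11 - 17)/(5 - 26) ≡ 23/8 mod 29. 8⁻¹ ≡ 11 (mod 29) since 8·11 = 88 ≡ 1, so λ ≡ 21.
  x = λ² - 26 - 5 = 441 - 31 ≡ 4; y = λ·(26 - 4) - 17 ≡ 10. → (4, 10)
8G: (4, 10) + (5, 11). λ = (11 - 10)/(5 - 4) ≡ 1/1 mod 29. 1⁻¹ ≡ 1 (mod 29) since 1·1 = 1 ≡ 1, so λ ≡ 1.
  x = λ² - 4 - 5 = 1 - 9 ≡ 21; y = λ·(4 - 21) - 10 ≡ 2. → (21, 2)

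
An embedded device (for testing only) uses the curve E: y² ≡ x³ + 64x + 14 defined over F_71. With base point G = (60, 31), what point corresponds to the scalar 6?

(58, 31)

Repeated addition: build up to 6G.
2G: tangent at (60, 31): λ = (3·60² + 64)/(2·31) ≡ 1/62. 62⁻¹ ≡ 63 (mod 71), so λ ≡ 1·63 ≡ 63.
  x = λ² - 60 - 60 = 3969 - 120 ≡ 15; y = λ·(60 - 15) - 31 ≡ 35. → (15, 35)
3G: (15, 35) + (60, 31). λ = (31 - 35)/(60 - 15) ≡ 67/45 mod 71. 45⁻¹ ≡ 30 (mod 71), so λ ≡ 22.
  x = λ² - 15 - 60 = 484 - 75 ≡ 54; y = λ·(15 - 54) - 35 ≡ 30. → (54, 30)
4G: (54, 30) + (60, 31). λ = (31 - 30)/(60 - 54) ≡ 1/6 mod 71. 6⁻¹ ≡ 12 (mod 71) since 6·12 = 72 ≡ 1, so λ ≡ 12.
  x = λ² - 54 - 60 = 144 - 114 ≡ 30; y = λ·(54 - 30) - 30 ≡ 45. → (30, 45)
5G: (30, 45) + (60, 31). λ = (31 - 45)/(60 - 30) ≡ 57/30 mod 71. 30⁻¹ ≡ 45 (mod 71), so λ ≡ 9.
  x = λ² - 30 - 60 = 81 - 90 ≡ 62; y = λ·(30 - 62) - 45 ≡ 22. → (62, 22)
6G: (62, 22) + (60, 31). λ = (31 - 22)/(60 - 62) ≡ 9/69 mod 71. 69⁻¹ ≡ 35 (mod 71) since 69·35 = 2415 ≡ 1, so λ ≡ 31.
  x = λ² - 62 - 60 = 961 - 122 ≡ 58; y = λ·(62 - 58) - 22 ≡ 31. → (58, 31)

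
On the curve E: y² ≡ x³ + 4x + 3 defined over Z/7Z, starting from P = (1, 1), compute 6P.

O

Repeated addition: build up to 6P.
2P: tangent at (1, 1): λ = (3·1² + 4)/(2·1) ≡ 0/2. 2⁻¹ ≡ 4 (mod 7), so λ ≡ 0·4 ≡ 0.
  x = λ² - 1 - 1 = 0 - 2 ≡ 5; y = λ·(1 - 5) - 1 ≡ 6. → (5, 6)
3P: (5, 6) + (1, 1). λ = (1 - 6)/(1 - 5) ≡ 2/3 mod 7. 3⁻¹ ≡ 5 (mod 7), so λ ≡ 3.
  x = λ² - 5 - 1 = 9 - 6 ≡ 3; y = λ·(5 - 3) - 6 ≡ 0. → (3, 0)
4P: (3, 0) + (1, 1). λ = (1 - 0)/(1 - 3) ≡ 1/5 mod 7. 5⁻¹ ≡ 3 (mod 7) since 5·3 = 15 ≡ 1, so λ ≡ 3.
  x = λ² - 3 - 1 = 9 - 4 ≡ 5; y = λ·(3 - 5) - 0 ≡ 1. → (5, 1)
5P: (5, 1) + (1, 1). λ = (1 - 1)/(1 - 5) ≡ 0/3 mod 7. 3⁻¹ ≡ 5 (mod 7) since 3·5 = 15 ≡ 1, so λ ≡ 0.
  x = λ² - 5 - 1 = 0 - 6 ≡ 1; y = λ·(5 - 1) - 1 ≡ 6. → (1, 6)
6P: (1, 6) + (1, 1): same x and y₁ ≡ -y₂, so the sum is O.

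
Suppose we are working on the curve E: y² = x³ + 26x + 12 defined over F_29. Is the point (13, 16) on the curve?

yes

y² = 16² ≡ 24; x³ + 26x + 12 = 2547 ≡ 24 (mod 29). 24 = 24.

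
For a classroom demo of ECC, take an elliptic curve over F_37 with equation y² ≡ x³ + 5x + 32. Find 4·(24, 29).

Write Q = (24, 29).
Repeated addition: build up to 4Q.
2Q: tangent at (24, 29): λ = (3·24² + 5)/(2·29) ≡ 31/21. 21⁻¹ ≡ 30 (mod 37), so λ ≡ 31·30 ≡ 5.
  x = λ² - 24 - 24 = 25 - 48 ≡ 14; y = λ·(24 - 14) - 29 ≡ 21. → (14, 21)
3Q: (14, 21) + (24, 29). λ = (29 - 21)/(24 - 14) ≡ 8/10 mod 37. 10⁻¹ ≡ 26 (mod 37), so λ ≡ 23.
  x = λ² - 14 - 24 = 529 - 38 ≡ 10; y = λ·(14 - 10) - 21 ≡ 34. → (10, 34)
4Q: (10, 34) + (24, 29). λ = (29 - 34)/(24 - 10) ≡ 32/14 mod 37. 14⁻¹ ≡ 8 (mod 37) since 14·8 = 112 ≡ 1, so λ ≡ 34.
  x = λ² - 10 - 24 = 1156 - 34 ≡ 12; y = λ·(10 - 12) - 34 ≡ 9. → (12, 9)

(12, 9)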